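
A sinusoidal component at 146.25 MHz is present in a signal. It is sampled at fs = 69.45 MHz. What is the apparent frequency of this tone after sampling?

7.35 MHz

146.25 MHz mod fs = 7.35 MHz.
7.35 MHz ≤ fs/2 = 34.725 MHz, appears at 7.35 MHz.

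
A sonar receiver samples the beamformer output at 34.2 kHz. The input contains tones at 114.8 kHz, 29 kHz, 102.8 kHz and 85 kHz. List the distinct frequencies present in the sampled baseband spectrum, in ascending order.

0.2 kHz, 5.2 kHz, 12.2 kHz, 16.6 kHz

fs/2 = 17.1 kHz.
114.8 kHz mod fs = 12.2 kHz.
12.2 kHz ≤ fs/2 = 17.1 kHz, appears at 12.2 kHz.
29 kHz > fs/2 = 17.1 kHz, folds to fs − 29 kHz = 5.2 kHz.
102.8 kHz mod fs = 0.2 kHz.
0.2 kHz ≤ fs/2 = 17.1 kHz, appears at 0.2 kHz.
85 kHz mod fs = 16.6 kHz.
16.6 kHz ≤ fs/2 = 17.1 kHz, appears at 16.6 kHz.
Distinct values: {0.2 kHz, 5.2 kHz, 12.2 kHz, 16.6 kHz}.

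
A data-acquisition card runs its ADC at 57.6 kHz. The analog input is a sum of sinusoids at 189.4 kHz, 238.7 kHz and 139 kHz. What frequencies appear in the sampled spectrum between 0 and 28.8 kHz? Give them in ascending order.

fs/2 = 28.8 kHz.
189.4 kHz mod fs = 16.6 kHz.
16.6 kHz ≤ fs/2 = 28.8 kHz, appears at 16.6 kHz.
238.7 kHz mod fs = 8.3 kHz.
8.3 kHz ≤ fs/2 = 28.8 kHz, appears at 8.3 kHz.
139 kHz mod fs = 23.8 kHz.
23.8 kHz ≤ fs/2 = 28.8 kHz, appears at 23.8 kHz.
Distinct values: {8.3 kHz, 16.6 kHz, 23.8 kHz}.

8.3 kHz, 16.6 kHz, 23.8 kHz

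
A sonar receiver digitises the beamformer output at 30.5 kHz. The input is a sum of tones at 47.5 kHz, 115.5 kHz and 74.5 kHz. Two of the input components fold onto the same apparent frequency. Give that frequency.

13.5 kHz

fs/2 = 15.25 kHz.
47.5 kHz mod fs = 17 kHz.
17 kHz > fs/2 = 15.25 kHz, folds to fs − 17 kHz = 13.5 kHz.
115.5 kHz mod fs = 24 kHz.
24 kHz > fs/2 = 15.25 kHz, folds to fs − 24 kHz = 6.5 kHz.
74.5 kHz mod fs = 13.5 kHz.
13.5 kHz ≤ fs/2 = 15.25 kHz, appears at 13.5 kHz.
47.5 kHz and 74.5 kHz both map to 13.5 kHz.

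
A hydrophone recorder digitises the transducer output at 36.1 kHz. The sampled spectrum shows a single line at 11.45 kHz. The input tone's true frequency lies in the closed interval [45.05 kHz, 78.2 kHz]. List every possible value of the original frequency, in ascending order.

47.55 kHz, 60.75 kHz

Frequencies that alias to 11.45 kHz are k·fs ± 11.45 kHz for integer k ≥ 0.
k=0: 11.45 kHz.
k=1: 24.65 kHz, 47.55 kHz.
k=2: 60.75 kHz, 83.65 kHz.
k=3: 96.85 kHz, 119.75 kHz.
Within [45.05 kHz, 78.2 kHz]: 47.55 kHz, 60.75 kHz.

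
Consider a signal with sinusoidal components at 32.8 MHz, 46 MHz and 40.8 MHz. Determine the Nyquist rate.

Highest-frequency component: 46 MHz.
Nyquist rate = 2 × 46 MHz = 92 MHz.

92 MHz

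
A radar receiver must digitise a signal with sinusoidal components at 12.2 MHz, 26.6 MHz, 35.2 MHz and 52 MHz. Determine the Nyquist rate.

104 MHz

Highest-frequency component: 52 MHz.
Nyquist rate = 2 × 52 MHz = 104 MHz.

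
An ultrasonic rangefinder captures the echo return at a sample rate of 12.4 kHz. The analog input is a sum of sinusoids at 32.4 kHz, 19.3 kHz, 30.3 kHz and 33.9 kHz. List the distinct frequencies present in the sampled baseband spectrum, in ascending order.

3.3 kHz, 4.8 kHz, 5.5 kHz

fs/2 = 6.2 kHz.
32.4 kHz mod fs = 7.6 kHz.
7.6 kHz > fs/2 = 6.2 kHz, folds to fs − 7.6 kHz = 4.8 kHz.
19.3 kHz mod fs = 6.9 kHz.
6.9 kHz > fs/2 = 6.2 kHz, folds to fs − 6.9 kHz = 5.5 kHz.
30.3 kHz mod fs = 5.5 kHz.
5.5 kHz ≤ fs/2 = 6.2 kHz, appears at 5.5 kHz.
33.9 kHz mod fs = 9.1 kHz.
9.1 kHz > fs/2 = 6.2 kHz, folds to fs − 9.1 kHz = 3.3 kHz.
Distinct values: {3.3 kHz, 4.8 kHz, 5.5 kHz}.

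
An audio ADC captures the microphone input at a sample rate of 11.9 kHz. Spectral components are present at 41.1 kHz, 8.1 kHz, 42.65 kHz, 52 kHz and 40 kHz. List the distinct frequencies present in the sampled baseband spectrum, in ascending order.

fs/2 = 5.95 kHz.
41.1 kHz mod fs = 5.4 kHz.
5.4 kHz ≤ fs/2 = 5.95 kHz, appears at 5.4 kHz.
8.1 kHz > fs/2 = 5.95 kHz, folds to fs − 8.1 kHz = 3.8 kHz.
42.65 kHz mod fs = 6.95 kHz.
6.95 kHz > fs/2 = 5.95 kHz, folds to fs − 6.95 kHz = 4.95 kHz.
52 kHz mod fs = 4.4 kHz.
4.4 kHz ≤ fs/2 = 5.95 kHz, appears at 4.4 kHz.
40 kHz mod fs = 4.3 kHz.
4.3 kHz ≤ fs/2 = 5.95 kHz, appears at 4.3 kHz.
Distinct values: {3.8 kHz, 4.3 kHz, 4.4 kHz, 4.95 kHz, 5.4 kHz}.

3.8 kHz, 4.3 kHz, 4.4 kHz, 4.95 kHz, 5.4 kHz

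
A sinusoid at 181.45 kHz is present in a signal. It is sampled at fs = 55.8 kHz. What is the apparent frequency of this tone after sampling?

181.45 kHz mod fs = 14.05 kHz.
14.05 kHz ≤ fs/2 = 27.9 kHz, appears at 14.05 kHz.

14.05 kHz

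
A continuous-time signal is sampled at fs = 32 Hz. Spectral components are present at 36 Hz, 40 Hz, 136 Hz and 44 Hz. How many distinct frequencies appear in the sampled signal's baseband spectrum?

3

fs/2 = 16 Hz.
36 Hz mod fs = 4 Hz.
4 Hz ≤ fs/2 = 16 Hz, appears at 4 Hz.
40 Hz mod fs = 8 Hz.
8 Hz ≤ fs/2 = 16 Hz, appears at 8 Hz.
136 Hz mod fs = 8 Hz.
8 Hz ≤ fs/2 = 16 Hz, appears at 8 Hz.
44 Hz mod fs = 12 Hz.
12 Hz ≤ fs/2 = 16 Hz, appears at 12 Hz.
Distinct values: {4 Hz, 8 Hz, 12 Hz} → 3.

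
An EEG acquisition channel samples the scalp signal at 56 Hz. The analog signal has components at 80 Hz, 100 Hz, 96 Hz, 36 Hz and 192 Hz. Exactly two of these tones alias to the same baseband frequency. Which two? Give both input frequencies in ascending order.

80 Hz, 192 Hz

fs/2 = 28 Hz.
80 Hz mod fs = 24 Hz.
24 Hz ≤ fs/2 = 28 Hz, appears at 24 Hz.
100 Hz mod fs = 44 Hz.
44 Hz > fs/2 = 28 Hz, folds to fs − 44 Hz = 12 Hz.
96 Hz mod fs = 40 Hz.
40 Hz > fs/2 = 28 Hz, folds to fs − 40 Hz = 16 Hz.
36 Hz > fs/2 = 28 Hz, folds to fs − 36 Hz = 20 Hz.
192 Hz mod fs = 24 Hz.
24 Hz ≤ fs/2 = 28 Hz, appears at 24 Hz.
80 Hz and 192 Hz both map to 24 Hz.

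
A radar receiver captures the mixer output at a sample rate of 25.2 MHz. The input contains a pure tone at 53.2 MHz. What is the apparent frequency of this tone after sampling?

53.2 MHz mod fs = 2.8 MHz.
2.8 MHz ≤ fs/2 = 12.6 MHz, appears at 2.8 MHz.

2.8 MHz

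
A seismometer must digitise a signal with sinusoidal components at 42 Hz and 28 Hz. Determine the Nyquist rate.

84 Hz

Highest-frequency component: 42 Hz.
Nyquist rate = 2 × 42 Hz = 84 Hz.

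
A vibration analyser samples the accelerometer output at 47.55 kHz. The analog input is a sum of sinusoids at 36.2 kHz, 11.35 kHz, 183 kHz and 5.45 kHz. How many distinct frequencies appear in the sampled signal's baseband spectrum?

3

fs/2 = 23.775 kHz.
36.2 kHz > fs/2 = 23.775 kHz, folds to fs − 36.2 kHz = 11.35 kHz.
11.35 kHz ≤ fs/2 = 23.775 kHz, passes unchanged.
183 kHz mod fs = 40.35 kHz.
40.35 kHz > fs/2 = 23.775 kHz, folds to fs − 40.35 kHz = 7.2 kHz.
5.45 kHz ≤ fs/2 = 23.775 kHz, passes unchanged.
Distinct values: {5.45 kHz, 7.2 kHz, 11.35 kHz} → 3.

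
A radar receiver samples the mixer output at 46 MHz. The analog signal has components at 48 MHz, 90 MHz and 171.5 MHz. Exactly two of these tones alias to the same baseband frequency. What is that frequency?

2 MHz

fs/2 = 23 MHz.
48 MHz mod fs = 2 MHz.
2 MHz ≤ fs/2 = 23 MHz, appears at 2 MHz.
90 MHz mod fs = 44 MHz.
44 MHz > fs/2 = 23 MHz, folds to fs − 44 MHz = 2 MHz.
171.5 MHz mod fs = 33.5 MHz.
33.5 MHz > fs/2 = 23 MHz, folds to fs − 33.5 MHz = 12.5 MHz.
48 MHz and 90 MHz both map to 2 MHz.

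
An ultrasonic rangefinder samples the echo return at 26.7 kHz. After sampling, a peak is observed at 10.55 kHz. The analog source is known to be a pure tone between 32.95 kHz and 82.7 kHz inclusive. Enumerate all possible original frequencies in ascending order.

37.25 kHz, 42.85 kHz, 63.95 kHz, 69.55 kHz

Frequencies that alias to 10.55 kHz are k·fs ± 10.55 kHz for integer k ≥ 0.
k=0: 10.55 kHz.
k=1: 16.15 kHz, 37.25 kHz.
k=2: 42.85 kHz, 63.95 kHz.
k=3: 69.55 kHz, 90.65 kHz.
k=4: 96.25 kHz, 117.35 kHz.
Within [32.95 kHz, 82.7 kHz]: 37.25 kHz, 42.85 kHz, 63.95 kHz, 69.55 kHz.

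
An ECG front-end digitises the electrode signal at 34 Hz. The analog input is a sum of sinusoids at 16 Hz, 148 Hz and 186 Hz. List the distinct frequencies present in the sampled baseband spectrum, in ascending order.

12 Hz, 16 Hz

fs/2 = 17 Hz.
16 Hz ≤ fs/2 = 17 Hz, passes unchanged.
148 Hz mod fs = 12 Hz.
12 Hz ≤ fs/2 = 17 Hz, appears at 12 Hz.
186 Hz mod fs = 16 Hz.
16 Hz ≤ fs/2 = 17 Hz, appears at 16 Hz.
Distinct values: {12 Hz, 16 Hz}.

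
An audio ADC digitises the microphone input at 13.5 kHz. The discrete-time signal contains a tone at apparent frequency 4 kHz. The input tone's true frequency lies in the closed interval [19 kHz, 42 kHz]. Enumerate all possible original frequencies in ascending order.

Frequencies that alias to 4 kHz are k·fs ± 4 kHz for integer k ≥ 0.
k=0: 4 kHz.
k=1: 9.5 kHz, 17.5 kHz.
k=2: 23 kHz, 31 kHz.
k=3: 36.5 kHz, 44.5 kHz.
k=4: 50 kHz, 58 kHz.
Within [19 kHz, 42 kHz]: 23 kHz, 31 kHz, 36.5 kHz.

23 kHz, 31 kHz, 36.5 kHz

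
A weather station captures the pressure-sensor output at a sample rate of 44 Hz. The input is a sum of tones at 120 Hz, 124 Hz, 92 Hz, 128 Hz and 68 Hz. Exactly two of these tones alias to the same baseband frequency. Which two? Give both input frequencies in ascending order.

92 Hz, 128 Hz

fs/2 = 22 Hz.
120 Hz mod fs = 32 Hz.
32 Hz > fs/2 = 22 Hz, folds to fs − 32 Hz = 12 Hz.
124 Hz mod fs = 36 Hz.
36 Hz > fs/2 = 22 Hz, folds to fs − 36 Hz = 8 Hz.
92 Hz mod fs = 4 Hz.
4 Hz ≤ fs/2 = 22 Hz, appears at 4 Hz.
128 Hz mod fs = 40 Hz.
40 Hz > fs/2 = 22 Hz, folds to fs − 40 Hz = 4 Hz.
68 Hz mod fs = 24 Hz.
24 Hz > fs/2 = 22 Hz, folds to fs − 24 Hz = 20 Hz.
92 Hz and 128 Hz both map to 4 Hz.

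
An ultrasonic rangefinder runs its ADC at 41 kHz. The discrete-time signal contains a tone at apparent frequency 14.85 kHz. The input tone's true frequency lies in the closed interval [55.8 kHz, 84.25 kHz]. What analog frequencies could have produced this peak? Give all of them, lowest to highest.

Frequencies that alias to 14.85 kHz are k·fs ± 14.85 kHz for integer k ≥ 0.
k=0: 14.85 kHz.
k=1: 26.15 kHz, 55.85 kHz.
k=2: 67.15 kHz, 96.85 kHz.
k=3: 108.15 kHz, 137.85 kHz.
Within [55.8 kHz, 84.25 kHz]: 55.85 kHz, 67.15 kHz.

55.85 kHz, 67.15 kHz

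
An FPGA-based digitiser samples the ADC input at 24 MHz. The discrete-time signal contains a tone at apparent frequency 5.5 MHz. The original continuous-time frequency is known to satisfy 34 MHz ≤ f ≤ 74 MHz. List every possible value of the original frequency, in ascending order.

42.5 MHz, 53.5 MHz, 66.5 MHz

Frequencies that alias to 5.5 MHz are k·fs ± 5.5 MHz for integer k ≥ 0.
k=0: 5.5 MHz.
k=1: 18.5 MHz, 29.5 MHz.
k=2: 42.5 MHz, 53.5 MHz.
k=3: 66.5 MHz, 77.5 MHz.
k=4: 90.5 MHz, 101.5 MHz.
Within [34 MHz, 74 MHz]: 42.5 MHz, 53.5 MHz, 66.5 MHz.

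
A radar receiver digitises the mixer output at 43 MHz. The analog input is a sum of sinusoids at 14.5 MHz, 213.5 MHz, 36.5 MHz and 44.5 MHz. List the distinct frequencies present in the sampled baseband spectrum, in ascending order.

1.5 MHz, 6.5 MHz, 14.5 MHz

fs/2 = 21.5 MHz.
14.5 MHz ≤ fs/2 = 21.5 MHz, passes unchanged.
213.5 MHz mod fs = 41.5 MHz.
41.5 MHz > fs/2 = 21.5 MHz, folds to fs − 41.5 MHz = 1.5 MHz.
36.5 MHz > fs/2 = 21.5 MHz, folds to fs − 36.5 MHz = 6.5 MHz.
44.5 MHz mod fs = 1.5 MHz.
1.5 MHz ≤ fs/2 = 21.5 MHz, appears at 1.5 MHz.
Distinct values: {1.5 MHz, 6.5 MHz, 14.5 MHz}.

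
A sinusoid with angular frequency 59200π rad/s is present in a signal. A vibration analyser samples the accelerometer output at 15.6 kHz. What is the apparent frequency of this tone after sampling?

ω = 59200π rad/s → f = ω/(2π) = 29600 Hz = 29.6 kHz.
29.6 kHz mod fs = 14 kHz.
14 kHz > fs/2 = 7.8 kHz, folds to fs − 14 kHz = 1.6 kHz.

1.6 kHz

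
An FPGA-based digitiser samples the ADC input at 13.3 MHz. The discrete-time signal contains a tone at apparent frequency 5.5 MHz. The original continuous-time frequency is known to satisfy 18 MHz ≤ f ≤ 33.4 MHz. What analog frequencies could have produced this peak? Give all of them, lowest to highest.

Frequencies that alias to 5.5 MHz are k·fs ± 5.5 MHz for integer k ≥ 0.
k=0: 5.5 MHz.
k=1: 7.8 MHz, 18.8 MHz.
k=2: 21.1 MHz, 32.1 MHz.
k=3: 34.4 MHz, 45.4 MHz.
Within [18 MHz, 33.4 MHz]: 18.8 MHz, 21.1 MHz, 32.1 MHz.

18.8 MHz, 21.1 MHz, 32.1 MHz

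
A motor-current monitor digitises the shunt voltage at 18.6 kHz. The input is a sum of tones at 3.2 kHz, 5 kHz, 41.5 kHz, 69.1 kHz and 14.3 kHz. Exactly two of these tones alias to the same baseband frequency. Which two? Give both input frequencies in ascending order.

fs/2 = 9.3 kHz.
3.2 kHz ≤ fs/2 = 9.3 kHz, passes unchanged.
5 kHz ≤ fs/2 = 9.3 kHz, passes unchanged.
41.5 kHz mod fs = 4.3 kHz.
4.3 kHz ≤ fs/2 = 9.3 kHz, appears at 4.3 kHz.
69.1 kHz mod fs = 13.3 kHz.
13.3 kHz > fs/2 = 9.3 kHz, folds to fs − 13.3 kHz = 5.3 kHz.
14.3 kHz > fs/2 = 9.3 kHz, folds to fs − 14.3 kHz = 4.3 kHz.
14.3 kHz and 41.5 kHz both map to 4.3 kHz.

14.3 kHz, 41.5 kHz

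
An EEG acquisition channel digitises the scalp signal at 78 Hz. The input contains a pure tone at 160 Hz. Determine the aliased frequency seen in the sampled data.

160 Hz mod fs = 4 Hz.
4 Hz ≤ fs/2 = 39 Hz, appears at 4 Hz.

4 Hz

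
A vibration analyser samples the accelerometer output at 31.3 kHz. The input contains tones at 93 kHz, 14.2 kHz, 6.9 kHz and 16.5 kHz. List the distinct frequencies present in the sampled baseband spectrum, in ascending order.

0.9 kHz, 6.9 kHz, 14.2 kHz, 14.8 kHz

fs/2 = 15.65 kHz.
93 kHz mod fs = 30.4 kHz.
30.4 kHz > fs/2 = 15.65 kHz, folds to fs − 30.4 kHz = 0.9 kHz.
14.2 kHz ≤ fs/2 = 15.65 kHz, passes unchanged.
6.9 kHz ≤ fs/2 = 15.65 kHz, passes unchanged.
16.5 kHz > fs/2 = 15.65 kHz, folds to fs − 16.5 kHz = 14.8 kHz.
Distinct values: {0.9 kHz, 6.9 kHz, 14.2 kHz, 14.8 kHz}.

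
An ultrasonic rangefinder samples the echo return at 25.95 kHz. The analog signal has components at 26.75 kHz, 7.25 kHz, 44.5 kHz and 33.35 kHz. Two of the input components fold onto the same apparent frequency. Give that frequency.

fs/2 = 12.975 kHz.
26.75 kHz mod fs = 0.8 kHz.
0.8 kHz ≤ fs/2 = 12.975 kHz, appears at 0.8 kHz.
7.25 kHz ≤ fs/2 = 12.975 kHz, passes unchanged.
44.5 kHz mod fs = 18.55 kHz.
18.55 kHz > fs/2 = 12.975 kHz, folds to fs − 18.55 kHz = 7.4 kHz.
33.35 kHz mod fs = 7.4 kHz.
7.4 kHz ≤ fs/2 = 12.975 kHz, appears at 7.4 kHz.
33.35 kHz and 44.5 kHz both map to 7.4 kHz.

7.4 kHz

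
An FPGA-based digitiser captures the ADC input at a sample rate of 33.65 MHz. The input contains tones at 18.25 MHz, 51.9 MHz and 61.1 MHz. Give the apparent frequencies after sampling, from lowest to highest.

6.2 MHz, 15.4 MHz

fs/2 = 16.825 MHz.
18.25 MHz > fs/2 = 16.825 MHz, folds to fs − 18.25 MHz = 15.4 MHz.
51.9 MHz mod fs = 18.25 MHz.
18.25 MHz > fs/2 = 16.825 MHz, folds to fs − 18.25 MHz = 15.4 MHz.
61.1 MHz mod fs = 27.45 MHz.
27.45 MHz > fs/2 = 16.825 MHz, folds to fs − 27.45 MHz = 6.2 MHz.
Distinct values: {6.2 MHz, 15.4 MHz}.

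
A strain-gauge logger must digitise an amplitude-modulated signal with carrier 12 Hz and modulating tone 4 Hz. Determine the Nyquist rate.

32 Hz

AM sidebands sit at fc ± fm = 8 Hz and 16 Hz.
Highest-frequency component: 16 Hz.
Nyquist rate = 2 × 16 Hz = 32 Hz.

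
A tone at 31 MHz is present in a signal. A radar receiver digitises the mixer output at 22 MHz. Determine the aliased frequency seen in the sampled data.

9 MHz

31 MHz mod fs = 9 MHz.
9 MHz ≤ fs/2 = 11 MHz, appears at 9 MHz.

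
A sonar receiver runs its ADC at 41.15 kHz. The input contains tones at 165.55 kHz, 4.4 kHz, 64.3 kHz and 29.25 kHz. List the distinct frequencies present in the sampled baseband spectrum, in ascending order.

fs/2 = 20.575 kHz.
165.55 kHz mod fs = 0.95 kHz.
0.95 kHz ≤ fs/2 = 20.575 kHz, appears at 0.95 kHz.
4.4 kHz ≤ fs/2 = 20.575 kHz, passes unchanged.
64.3 kHz mod fs = 23.15 kHz.
23.15 kHz > fs/2 = 20.575 kHz, folds to fs − 23.15 kHz = 18 kHz.
29.25 kHz > fs/2 = 20.575 kHz, folds to fs − 29.25 kHz = 11.9 kHz.
Distinct values: {0.95 kHz, 4.4 kHz, 11.9 kHz, 18 kHz}.

0.95 kHz, 4.4 kHz, 11.9 kHz, 18 kHz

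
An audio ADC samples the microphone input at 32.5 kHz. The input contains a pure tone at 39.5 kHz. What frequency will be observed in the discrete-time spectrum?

39.5 kHz mod fs = 7 kHz.
7 kHz ≤ fs/2 = 16.25 kHz, appears at 7 kHz.

7 kHz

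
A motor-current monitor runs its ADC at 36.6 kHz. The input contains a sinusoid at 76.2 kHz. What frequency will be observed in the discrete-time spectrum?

76.2 kHz mod fs = 3 kHz.
3 kHz ≤ fs/2 = 18.3 kHz, appears at 3 kHz.

3 kHz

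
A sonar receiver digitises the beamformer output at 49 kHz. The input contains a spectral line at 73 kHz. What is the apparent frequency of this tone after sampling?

24 kHz

73 kHz mod fs = 24 kHz.
24 kHz ≤ fs/2 = 24.5 kHz, appears at 24 kHz.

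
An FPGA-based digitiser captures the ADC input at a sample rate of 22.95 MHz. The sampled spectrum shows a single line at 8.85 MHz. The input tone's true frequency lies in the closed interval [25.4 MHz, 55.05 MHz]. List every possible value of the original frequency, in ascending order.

31.8 MHz, 37.05 MHz, 54.75 MHz

Frequencies that alias to 8.85 MHz are k·fs ± 8.85 MHz for integer k ≥ 0.
k=0: 8.85 MHz.
k=1: 14.1 MHz, 31.8 MHz.
k=2: 37.05 MHz, 54.75 MHz.
k=3: 60 MHz, 77.7 MHz.
Within [25.4 MHz, 55.05 MHz]: 31.8 MHz, 37.05 MHz, 54.75 MHz.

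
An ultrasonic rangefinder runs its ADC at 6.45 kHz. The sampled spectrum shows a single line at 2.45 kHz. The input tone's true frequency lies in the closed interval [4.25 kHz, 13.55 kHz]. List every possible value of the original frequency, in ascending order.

8.9 kHz, 10.45 kHz

Frequencies that alias to 2.45 kHz are k·fs ± 2.45 kHz for integer k ≥ 0.
k=0: 2.45 kHz.
k=1: 4 kHz, 8.9 kHz.
k=2: 10.45 kHz, 15.35 kHz.
k=3: 16.9 kHz, 21.8 kHz.
Within [4.25 kHz, 13.55 kHz]: 8.9 kHz, 10.45 kHz.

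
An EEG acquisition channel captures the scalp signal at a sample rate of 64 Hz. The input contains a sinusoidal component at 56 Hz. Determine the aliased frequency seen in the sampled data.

56 Hz > fs/2 = 32 Hz, folds to fs − 56 Hz = 8 Hz.

8 Hz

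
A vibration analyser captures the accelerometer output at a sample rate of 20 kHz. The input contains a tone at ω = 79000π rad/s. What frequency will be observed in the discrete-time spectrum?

ω = 79000π rad/s → f = ω/(2π) = 39500 Hz = 39.5 kHz.
39.5 kHz mod fs = 19.5 kHz.
19.5 kHz > fs/2 = 10 kHz, folds to fs − 19.5 kHz = 0.5 kHz.

0.5 kHz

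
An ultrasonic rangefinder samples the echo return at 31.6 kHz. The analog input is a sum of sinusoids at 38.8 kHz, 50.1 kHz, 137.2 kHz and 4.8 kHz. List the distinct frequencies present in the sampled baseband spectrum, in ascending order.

fs/2 = 15.8 kHz.
38.8 kHz mod fs = 7.2 kHz.
7.2 kHz ≤ fs/2 = 15.8 kHz, appears at 7.2 kHz.
50.1 kHz mod fs = 18.5 kHz.
18.5 kHz > fs/2 = 15.8 kHz, folds to fs − 18.5 kHz = 13.1 kHz.
137.2 kHz mod fs = 10.8 kHz.
10.8 kHz ≤ fs/2 = 15.8 kHz, appears at 10.8 kHz.
4.8 kHz ≤ fs/2 = 15.8 kHz, passes unchanged.
Distinct values: {4.8 kHz, 7.2 kHz, 10.8 kHz, 13.1 kHz}.

4.8 kHz, 7.2 kHz, 10.8 kHz, 13.1 kHz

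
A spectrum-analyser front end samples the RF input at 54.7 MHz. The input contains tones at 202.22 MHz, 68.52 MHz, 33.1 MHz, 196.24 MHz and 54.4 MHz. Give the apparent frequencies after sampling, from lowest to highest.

fs/2 = 27.35 MHz.
202.22 MHz mod fs = 38.12 MHz.
38.12 MHz > fs/2 = 27.35 MHz, folds to fs − 38.12 MHz = 16.58 MHz.
68.52 MHz mod fs = 13.82 MHz.
13.82 MHz ≤ fs/2 = 27.35 MHz, appears at 13.82 MHz.
33.1 MHz > fs/2 = 27.35 MHz, folds to fs − 33.1 MHz = 21.6 MHz.
196.24 MHz mod fs = 32.14 MHz.
32.14 MHz > fs/2 = 27.35 MHz, folds to fs − 32.14 MHz = 22.56 MHz.
54.4 MHz > fs/2 = 27.35 MHz, folds to fs − 54.4 MHz = 0.3 MHz.
Distinct values: {0.3 MHz, 13.82 MHz, 16.58 MHz, 21.6 MHz, 22.56 MHz}.

0.3 MHz, 13.82 MHz, 16.58 MHz, 21.6 MHz, 22.56 MHz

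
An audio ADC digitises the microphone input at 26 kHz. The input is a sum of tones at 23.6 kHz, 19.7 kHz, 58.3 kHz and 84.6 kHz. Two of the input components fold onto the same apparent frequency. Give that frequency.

6.3 kHz

fs/2 = 13 kHz.
23.6 kHz > fs/2 = 13 kHz, folds to fs − 23.6 kHz = 2.4 kHz.
19.7 kHz > fs/2 = 13 kHz, folds to fs − 19.7 kHz = 6.3 kHz.
58.3 kHz mod fs = 6.3 kHz.
6.3 kHz ≤ fs/2 = 13 kHz, appears at 6.3 kHz.
84.6 kHz mod fs = 6.6 kHz.
6.6 kHz ≤ fs/2 = 13 kHz, appears at 6.6 kHz.
19.7 kHz and 58.3 kHz both map to 6.3 kHz.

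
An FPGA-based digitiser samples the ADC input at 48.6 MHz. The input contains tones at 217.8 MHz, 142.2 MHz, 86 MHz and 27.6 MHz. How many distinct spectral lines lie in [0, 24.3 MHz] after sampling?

4

fs/2 = 24.3 MHz.
217.8 MHz mod fs = 23.4 MHz.
23.4 MHz ≤ fs/2 = 24.3 MHz, appears at 23.4 MHz.
142.2 MHz mod fs = 45 MHz.
45 MHz > fs/2 = 24.3 MHz, folds to fs − 45 MHz = 3.6 MHz.
86 MHz mod fs = 37.4 MHz.
37.4 MHz > fs/2 = 24.3 MHz, folds to fs − 37.4 MHz = 11.2 MHz.
27.6 MHz > fs/2 = 24.3 MHz, folds to fs − 27.6 MHz = 21 MHz.
Distinct values: {3.6 MHz, 11.2 MHz, 21 MHz, 23.4 MHz} → 4.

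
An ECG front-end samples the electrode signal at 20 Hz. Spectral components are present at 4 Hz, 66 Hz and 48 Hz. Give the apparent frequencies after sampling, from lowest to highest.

fs/2 = 10 Hz.
4 Hz ≤ fs/2 = 10 Hz, passes unchanged.
66 Hz mod fs = 6 Hz.
6 Hz ≤ fs/2 = 10 Hz, appears at 6 Hz.
48 Hz mod fs = 8 Hz.
8 Hz ≤ fs/2 = 10 Hz, appears at 8 Hz.
Distinct values: {4 Hz, 6 Hz, 8 Hz}.

4 Hz, 6 Hz, 8 Hz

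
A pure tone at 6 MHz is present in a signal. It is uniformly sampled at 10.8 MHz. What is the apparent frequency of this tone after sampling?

6 MHz > fs/2 = 5.4 MHz, folds to fs − 6 MHz = 4.8 MHz.

4.8 MHz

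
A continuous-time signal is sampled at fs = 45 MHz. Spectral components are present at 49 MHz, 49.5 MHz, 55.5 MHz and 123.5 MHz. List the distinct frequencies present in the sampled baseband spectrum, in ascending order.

4 MHz, 4.5 MHz, 10.5 MHz, 11.5 MHz

fs/2 = 22.5 MHz.
49 MHz mod fs = 4 MHz.
4 MHz ≤ fs/2 = 22.5 MHz, appears at 4 MHz.
49.5 MHz mod fs = 4.5 MHz.
4.5 MHz ≤ fs/2 = 22.5 MHz, appears at 4.5 MHz.
55.5 MHz mod fs = 10.5 MHz.
10.5 MHz ≤ fs/2 = 22.5 MHz, appears at 10.5 MHz.
123.5 MHz mod fs = 33.5 MHz.
33.5 MHz > fs/2 = 22.5 MHz, folds to fs − 33.5 MHz = 11.5 MHz.
Distinct values: {4 MHz, 4.5 MHz, 10.5 MHz, 11.5 MHz}.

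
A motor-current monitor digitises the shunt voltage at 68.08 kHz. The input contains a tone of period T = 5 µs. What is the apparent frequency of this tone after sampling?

4.24 kHz

T = 5 µs → f = 1/T = 200 kHz.
200 kHz mod fs = 63.84 kHz.
63.84 kHz > fs/2 = 34.04 kHz, folds to fs − 63.84 kHz = 4.24 kHz.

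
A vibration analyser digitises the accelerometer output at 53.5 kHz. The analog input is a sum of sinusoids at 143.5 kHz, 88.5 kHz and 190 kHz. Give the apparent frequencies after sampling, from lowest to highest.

fs/2 = 26.75 kHz.
143.5 kHz mod fs = 36.5 kHz.
36.5 kHz > fs/2 = 26.75 kHz, folds to fs − 36.5 kHz = 17 kHz.
88.5 kHz mod fs = 35 kHz.
35 kHz > fs/2 = 26.75 kHz, folds to fs − 35 kHz = 18.5 kHz.
190 kHz mod fs = 29.5 kHz.
29.5 kHz > fs/2 = 26.75 kHz, folds to fs − 29.5 kHz = 24 kHz.
Distinct values: {17 kHz, 18.5 kHz, 24 kHz}.

17 kHz, 18.5 kHz, 24 kHz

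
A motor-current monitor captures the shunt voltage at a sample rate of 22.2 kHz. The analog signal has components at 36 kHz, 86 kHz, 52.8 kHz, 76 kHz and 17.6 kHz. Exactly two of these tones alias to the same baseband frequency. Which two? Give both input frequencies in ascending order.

36 kHz, 52.8 kHz

fs/2 = 11.1 kHz.
36 kHz mod fs = 13.8 kHz.
13.8 kHz > fs/2 = 11.1 kHz, folds to fs − 13.8 kHz = 8.4 kHz.
86 kHz mod fs = 19.4 kHz.
19.4 kHz > fs/2 = 11.1 kHz, folds to fs − 19.4 kHz = 2.8 kHz.
52.8 kHz mod fs = 8.4 kHz.
8.4 kHz ≤ fs/2 = 11.1 kHz, appears at 8.4 kHz.
76 kHz mod fs = 9.4 kHz.
9.4 kHz ≤ fs/2 = 11.1 kHz, appears at 9.4 kHz.
17.6 kHz > fs/2 = 11.1 kHz, folds to fs − 17.6 kHz = 4.6 kHz.
36 kHz and 52.8 kHz both map to 8.4 kHz.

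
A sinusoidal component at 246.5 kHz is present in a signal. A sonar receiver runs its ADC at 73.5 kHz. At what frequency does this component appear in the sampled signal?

26 kHz

246.5 kHz mod fs = 26 kHz.
26 kHz ≤ fs/2 = 36.75 kHz, appears at 26 kHz.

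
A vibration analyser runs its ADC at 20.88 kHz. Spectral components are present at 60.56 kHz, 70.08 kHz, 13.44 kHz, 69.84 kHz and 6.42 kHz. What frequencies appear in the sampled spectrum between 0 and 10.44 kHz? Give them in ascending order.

2.08 kHz, 6.42 kHz, 7.2 kHz, 7.44 kHz

fs/2 = 10.44 kHz.
60.56 kHz mod fs = 18.8 kHz.
18.8 kHz > fs/2 = 10.44 kHz, folds to fs − 18.8 kHz = 2.08 kHz.
70.08 kHz mod fs = 7.44 kHz.
7.44 kHz ≤ fs/2 = 10.44 kHz, appears at 7.44 kHz.
13.44 kHz > fs/2 = 10.44 kHz, folds to fs − 13.44 kHz = 7.44 kHz.
69.84 kHz mod fs = 7.2 kHz.
7.2 kHz ≤ fs/2 = 10.44 kHz, appears at 7.2 kHz.
6.42 kHz ≤ fs/2 = 10.44 kHz, passes unchanged.
Distinct values: {2.08 kHz, 6.42 kHz, 7.2 kHz, 7.44 kHz}.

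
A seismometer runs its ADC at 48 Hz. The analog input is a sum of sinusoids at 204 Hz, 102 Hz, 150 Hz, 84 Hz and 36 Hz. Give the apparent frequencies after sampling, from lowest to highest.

fs/2 = 24 Hz.
204 Hz mod fs = 12 Hz.
12 Hz ≤ fs/2 = 24 Hz, appears at 12 Hz.
102 Hz mod fs = 6 Hz.
6 Hz ≤ fs/2 = 24 Hz, appears at 6 Hz.
150 Hz mod fs = 6 Hz.
6 Hz ≤ fs/2 = 24 Hz, appears at 6 Hz.
84 Hz mod fs = 36 Hz.
36 Hz > fs/2 = 24 Hz, folds to fs − 36 Hz = 12 Hz.
36 Hz > fs/2 = 24 Hz, folds to fs − 36 Hz = 12 Hz.
Distinct values: {6 Hz, 12 Hz}.

6 Hz, 12 Hz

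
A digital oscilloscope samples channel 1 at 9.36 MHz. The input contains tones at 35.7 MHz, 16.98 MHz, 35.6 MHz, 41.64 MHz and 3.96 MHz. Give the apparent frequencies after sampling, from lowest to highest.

1.74 MHz, 1.84 MHz, 3.96 MHz, 4.2 MHz

fs/2 = 4.68 MHz.
35.7 MHz mod fs = 7.62 MHz.
7.62 MHz > fs/2 = 4.68 MHz, folds to fs − 7.62 MHz = 1.74 MHz.
16.98 MHz mod fs = 7.62 MHz.
7.62 MHz > fs/2 = 4.68 MHz, folds to fs − 7.62 MHz = 1.74 MHz.
35.6 MHz mod fs = 7.52 MHz.
7.52 MHz > fs/2 = 4.68 MHz, folds to fs − 7.52 MHz = 1.84 MHz.
41.64 MHz mod fs = 4.2 MHz.
4.2 MHz ≤ fs/2 = 4.68 MHz, appears at 4.2 MHz.
3.96 MHz ≤ fs/2 = 4.68 MHz, passes unchanged.
Distinct values: {1.74 MHz, 1.84 MHz, 3.96 MHz, 4.2 MHz}.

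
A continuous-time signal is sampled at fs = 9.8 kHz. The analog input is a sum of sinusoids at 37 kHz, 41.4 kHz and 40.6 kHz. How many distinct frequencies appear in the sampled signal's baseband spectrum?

fs/2 = 4.9 kHz.
37 kHz mod fs = 7.6 kHz.
7.6 kHz > fs/2 = 4.9 kHz, folds to fs − 7.6 kHz = 2.2 kHz.
41.4 kHz mod fs = 2.2 kHz.
2.2 kHz ≤ fs/2 = 4.9 kHz, appears at 2.2 kHz.
40.6 kHz mod fs = 1.4 kHz.
1.4 kHz ≤ fs/2 = 4.9 kHz, appears at 1.4 kHz.
Distinct values: {1.4 kHz, 2.2 kHz} → 2.

2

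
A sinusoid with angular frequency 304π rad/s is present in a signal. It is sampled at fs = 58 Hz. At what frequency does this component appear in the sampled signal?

22 Hz

ω = 304π rad/s → f = ω/(2π) = 152 Hz.
152 Hz mod fs = 36 Hz.
36 Hz > fs/2 = 29 Hz, folds to fs − 36 Hz = 22 Hz.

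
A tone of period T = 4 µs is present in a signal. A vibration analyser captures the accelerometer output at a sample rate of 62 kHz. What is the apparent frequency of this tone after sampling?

T = 4 µs → f = 1/T = 250 kHz.
250 kHz mod fs = 2 kHz.
2 kHz ≤ fs/2 = 31 kHz, appears at 2 kHz.

2 kHz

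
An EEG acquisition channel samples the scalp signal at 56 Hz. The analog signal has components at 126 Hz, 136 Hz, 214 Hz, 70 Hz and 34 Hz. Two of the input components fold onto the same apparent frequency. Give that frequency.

14 Hz

fs/2 = 28 Hz.
126 Hz mod fs = 14 Hz.
14 Hz ≤ fs/2 = 28 Hz, appears at 14 Hz.
136 Hz mod fs = 24 Hz.
24 Hz ≤ fs/2 = 28 Hz, appears at 24 Hz.
214 Hz mod fs = 46 Hz.
46 Hz > fs/2 = 28 Hz, folds to fs − 46 Hz = 10 Hz.
70 Hz mod fs = 14 Hz.
14 Hz ≤ fs/2 = 28 Hz, appears at 14 Hz.
34 Hz > fs/2 = 28 Hz, folds to fs − 34 Hz = 22 Hz.
70 Hz and 126 Hz both map to 14 Hz.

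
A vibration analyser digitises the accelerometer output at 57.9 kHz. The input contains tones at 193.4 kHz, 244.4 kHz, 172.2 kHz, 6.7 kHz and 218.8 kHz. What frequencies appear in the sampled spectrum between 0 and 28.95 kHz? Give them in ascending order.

1.5 kHz, 6.7 kHz, 12.8 kHz, 19.7 kHz

fs/2 = 28.95 kHz.
193.4 kHz mod fs = 19.7 kHz.
19.7 kHz ≤ fs/2 = 28.95 kHz, appears at 19.7 kHz.
244.4 kHz mod fs = 12.8 kHz.
12.8 kHz ≤ fs/2 = 28.95 kHz, appears at 12.8 kHz.
172.2 kHz mod fs = 56.4 kHz.
56.4 kHz > fs/2 = 28.95 kHz, folds to fs − 56.4 kHz = 1.5 kHz.
6.7 kHz ≤ fs/2 = 28.95 kHz, passes unchanged.
218.8 kHz mod fs = 45.1 kHz.
45.1 kHz > fs/2 = 28.95 kHz, folds to fs − 45.1 kHz = 12.8 kHz.
Distinct values: {1.5 kHz, 6.7 kHz, 12.8 kHz, 19.7 kHz}.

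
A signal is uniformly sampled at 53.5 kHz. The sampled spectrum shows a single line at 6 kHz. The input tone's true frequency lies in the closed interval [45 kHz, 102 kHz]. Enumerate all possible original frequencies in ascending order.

47.5 kHz, 59.5 kHz, 101 kHz

Frequencies that alias to 6 kHz are k·fs ± 6 kHz for integer k ≥ 0.
k=0: 6 kHz.
k=1: 47.5 kHz, 59.5 kHz.
k=2: 101 kHz, 113 kHz.
k=3: 154.5 kHz, 166.5 kHz.
Within [45 kHz, 102 kHz]: 47.5 kHz, 59.5 kHz, 101 kHz.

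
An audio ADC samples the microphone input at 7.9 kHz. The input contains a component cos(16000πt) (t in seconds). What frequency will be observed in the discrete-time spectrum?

0.1 kHz

ω = 16000π rad/s → f = ω/(2π) = 8000 Hz = 8 kHz.
8 kHz mod fs = 0.1 kHz.
0.1 kHz ≤ fs/2 = 3.95 kHz, appears at 0.1 kHz.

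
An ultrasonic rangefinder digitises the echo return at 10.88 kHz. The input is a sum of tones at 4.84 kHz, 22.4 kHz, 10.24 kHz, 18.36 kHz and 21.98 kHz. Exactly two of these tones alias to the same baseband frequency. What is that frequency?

fs/2 = 5.44 kHz.
4.84 kHz ≤ fs/2 = 5.44 kHz, passes unchanged.
22.4 kHz mod fs = 0.64 kHz.
0.64 kHz ≤ fs/2 = 5.44 kHz, appears at 0.64 kHz.
10.24 kHz > fs/2 = 5.44 kHz, folds to fs − 10.24 kHz = 0.64 kHz.
18.36 kHz mod fs = 7.48 kHz.
7.48 kHz > fs/2 = 5.44 kHz, folds to fs − 7.48 kHz = 3.4 kHz.
21.98 kHz mod fs = 0.22 kHz.
0.22 kHz ≤ fs/2 = 5.44 kHz, appears at 0.22 kHz.
10.24 kHz and 22.4 kHz both map to 0.64 kHz.

0.64 kHz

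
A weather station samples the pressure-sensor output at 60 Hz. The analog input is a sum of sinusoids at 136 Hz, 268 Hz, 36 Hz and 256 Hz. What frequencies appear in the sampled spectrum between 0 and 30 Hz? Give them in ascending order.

16 Hz, 24 Hz, 28 Hz

fs/2 = 30 Hz.
136 Hz mod fs = 16 Hz.
16 Hz ≤ fs/2 = 30 Hz, appears at 16 Hz.
268 Hz mod fs = 28 Hz.
28 Hz ≤ fs/2 = 30 Hz, appears at 28 Hz.
36 Hz > fs/2 = 30 Hz, folds to fs − 36 Hz = 24 Hz.
256 Hz mod fs = 16 Hz.
16 Hz ≤ fs/2 = 30 Hz, appears at 16 Hz.
Distinct values: {16 Hz, 24 Hz, 28 Hz}.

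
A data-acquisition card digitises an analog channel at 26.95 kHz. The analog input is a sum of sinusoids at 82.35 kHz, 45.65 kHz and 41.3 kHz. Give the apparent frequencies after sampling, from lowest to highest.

fs/2 = 13.475 kHz.
82.35 kHz mod fs = 1.5 kHz.
1.5 kHz ≤ fs/2 = 13.475 kHz, appears at 1.5 kHz.
45.65 kHz mod fs = 18.7 kHz.
18.7 kHz > fs/2 = 13.475 kHz, folds to fs − 18.7 kHz = 8.25 kHz.
41.3 kHz mod fs = 14.35 kHz.
14.35 kHz > fs/2 = 13.475 kHz, folds to fs − 14.35 kHz = 12.6 kHz.
Distinct values: {1.5 kHz, 8.25 kHz, 12.6 kHz}.

1.5 kHz, 8.25 kHz, 12.6 kHz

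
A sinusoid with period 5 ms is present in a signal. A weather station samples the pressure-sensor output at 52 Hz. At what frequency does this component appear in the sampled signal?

8 Hz

T = 5 ms → f = 1/T = 200 Hz.
200 Hz mod fs = 44 Hz.
44 Hz > fs/2 = 26 Hz, folds to fs − 44 Hz = 8 Hz.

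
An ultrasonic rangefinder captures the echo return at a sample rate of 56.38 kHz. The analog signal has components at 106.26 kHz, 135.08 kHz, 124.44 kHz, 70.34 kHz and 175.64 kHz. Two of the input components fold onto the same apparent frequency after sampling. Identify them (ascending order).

fs/2 = 28.19 kHz.
106.26 kHz mod fs = 49.88 kHz.
49.88 kHz > fs/2 = 28.19 kHz, folds to fs − 49.88 kHz = 6.5 kHz.
135.08 kHz mod fs = 22.32 kHz.
22.32 kHz ≤ fs/2 = 28.19 kHz, appears at 22.32 kHz.
124.44 kHz mod fs = 11.68 kHz.
11.68 kHz ≤ fs/2 = 28.19 kHz, appears at 11.68 kHz.
70.34 kHz mod fs = 13.96 kHz.
13.96 kHz ≤ fs/2 = 28.19 kHz, appears at 13.96 kHz.
175.64 kHz mod fs = 6.5 kHz.
6.5 kHz ≤ fs/2 = 28.19 kHz, appears at 6.5 kHz.
106.26 kHz and 175.64 kHz both map to 6.5 kHz.

106.26 kHz, 175.64 kHz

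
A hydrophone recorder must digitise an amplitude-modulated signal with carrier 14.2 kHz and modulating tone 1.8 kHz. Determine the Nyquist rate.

32 kHz

AM sidebands sit at fc ± fm = 12.4 kHz and 16 kHz.
Highest-frequency component: 16 kHz.
Nyquist rate = 2 × 16 kHz = 32 kHz.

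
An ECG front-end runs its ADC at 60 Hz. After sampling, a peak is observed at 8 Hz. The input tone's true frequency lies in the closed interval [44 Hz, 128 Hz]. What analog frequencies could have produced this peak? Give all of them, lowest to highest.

Frequencies that alias to 8 Hz are k·fs ± 8 Hz for integer k ≥ 0.
k=0: 8 Hz.
k=1: 52 Hz, 68 Hz.
k=2: 112 Hz, 128 Hz.
k=3: 172 Hz, 188 Hz.
Within [44 Hz, 128 Hz]: 52 Hz, 68 Hz, 112 Hz, 128 Hz.

52 Hz, 68 Hz, 112 Hz, 128 Hz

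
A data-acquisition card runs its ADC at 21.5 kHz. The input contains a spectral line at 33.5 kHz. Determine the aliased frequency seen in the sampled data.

9.5 kHz

33.5 kHz mod fs = 12 kHz.
12 kHz > fs/2 = 10.75 kHz, folds to fs − 12 kHz = 9.5 kHz.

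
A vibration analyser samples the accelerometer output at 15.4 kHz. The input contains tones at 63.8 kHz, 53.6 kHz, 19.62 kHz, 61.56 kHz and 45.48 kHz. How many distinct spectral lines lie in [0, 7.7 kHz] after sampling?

fs/2 = 7.7 kHz.
63.8 kHz mod fs = 2.2 kHz.
2.2 kHz ≤ fs/2 = 7.7 kHz, appears at 2.2 kHz.
53.6 kHz mod fs = 7.4 kHz.
7.4 kHz ≤ fs/2 = 7.7 kHz, appears at 7.4 kHz.
19.62 kHz mod fs = 4.22 kHz.
4.22 kHz ≤ fs/2 = 7.7 kHz, appears at 4.22 kHz.
61.56 kHz mod fs = 15.36 kHz.
15.36 kHz > fs/2 = 7.7 kHz, folds to fs − 15.36 kHz = 0.04 kHz.
45.48 kHz mod fs = 14.68 kHz.
14.68 kHz > fs/2 = 7.7 kHz, folds to fs − 14.68 kHz = 0.72 kHz.
Distinct values: {0.04 kHz, 0.72 kHz, 2.2 kHz, 4.22 kHz, 7.4 kHz} → 5.

5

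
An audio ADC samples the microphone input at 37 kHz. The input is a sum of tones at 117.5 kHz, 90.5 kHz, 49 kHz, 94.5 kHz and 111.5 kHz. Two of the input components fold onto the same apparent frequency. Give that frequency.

fs/2 = 18.5 kHz.
117.5 kHz mod fs = 6.5 kHz.
6.5 kHz ≤ fs/2 = 18.5 kHz, appears at 6.5 kHz.
90.5 kHz mod fs = 16.5 kHz.
16.5 kHz ≤ fs/2 = 18.5 kHz, appears at 16.5 kHz.
49 kHz mod fs = 12 kHz.
12 kHz ≤ fs/2 = 18.5 kHz, appears at 12 kHz.
94.5 kHz mod fs = 20.5 kHz.
20.5 kHz > fs/2 = 18.5 kHz, folds to fs − 20.5 kHz = 16.5 kHz.
111.5 kHz mod fs = 0.5 kHz.
0.5 kHz ≤ fs/2 = 18.5 kHz, appears at 0.5 kHz.
90.5 kHz and 94.5 kHz both map to 16.5 kHz.

16.5 kHz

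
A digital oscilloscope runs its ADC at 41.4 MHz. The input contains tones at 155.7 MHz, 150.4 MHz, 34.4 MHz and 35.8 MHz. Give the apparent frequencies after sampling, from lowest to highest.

5.6 MHz, 7 MHz, 9.9 MHz, 15.2 MHz

fs/2 = 20.7 MHz.
155.7 MHz mod fs = 31.5 MHz.
31.5 MHz > fs/2 = 20.7 MHz, folds to fs − 31.5 MHz = 9.9 MHz.
150.4 MHz mod fs = 26.2 MHz.
26.2 MHz > fs/2 = 20.7 MHz, folds to fs − 26.2 MHz = 15.2 MHz.
34.4 MHz > fs/2 = 20.7 MHz, folds to fs − 34.4 MHz = 7 MHz.
35.8 MHz > fs/2 = 20.7 MHz, folds to fs − 35.8 MHz = 5.6 MHz.
Distinct values: {5.6 MHz, 7 MHz, 9.9 MHz, 15.2 MHz}.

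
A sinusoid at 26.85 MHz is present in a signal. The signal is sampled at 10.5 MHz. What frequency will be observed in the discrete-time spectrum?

26.85 MHz mod fs = 5.85 MHz.
5.85 MHz > fs/2 = 5.25 MHz, folds to fs − 5.85 MHz = 4.65 MHz.

4.65 MHz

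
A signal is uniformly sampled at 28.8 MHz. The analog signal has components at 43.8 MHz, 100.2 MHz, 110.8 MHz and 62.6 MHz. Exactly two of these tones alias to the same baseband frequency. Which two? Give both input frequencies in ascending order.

43.8 MHz, 100.2 MHz

fs/2 = 14.4 MHz.
43.8 MHz mod fs = 15 MHz.
15 MHz > fs/2 = 14.4 MHz, folds to fs − 15 MHz = 13.8 MHz.
100.2 MHz mod fs = 13.8 MHz.
13.8 MHz ≤ fs/2 = 14.4 MHz, appears at 13.8 MHz.
110.8 MHz mod fs = 24.4 MHz.
24.4 MHz > fs/2 = 14.4 MHz, folds to fs − 24.4 MHz = 4.4 MHz.
62.6 MHz mod fs = 5 MHz.
5 MHz ≤ fs/2 = 14.4 MHz, appears at 5 MHz.
43.8 MHz and 100.2 MHz both map to 13.8 MHz.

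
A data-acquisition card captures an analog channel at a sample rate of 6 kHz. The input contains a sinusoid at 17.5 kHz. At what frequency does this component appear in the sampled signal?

17.5 kHz mod fs = 5.5 kHz.
5.5 kHz > fs/2 = 3 kHz, folds to fs − 5.5 kHz = 0.5 kHz.

0.5 kHz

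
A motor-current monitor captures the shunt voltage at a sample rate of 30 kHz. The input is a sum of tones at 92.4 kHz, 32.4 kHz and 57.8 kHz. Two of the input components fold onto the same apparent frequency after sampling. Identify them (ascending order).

32.4 kHz, 92.4 kHz

fs/2 = 15 kHz.
92.4 kHz mod fs = 2.4 kHz.
2.4 kHz ≤ fs/2 = 15 kHz, appears at 2.4 kHz.
32.4 kHz mod fs = 2.4 kHz.
2.4 kHz ≤ fs/2 = 15 kHz, appears at 2.4 kHz.
57.8 kHz mod fs = 27.8 kHz.
27.8 kHz > fs/2 = 15 kHz, folds to fs − 27.8 kHz = 2.2 kHz.
32.4 kHz and 92.4 kHz both map to 2.4 kHz.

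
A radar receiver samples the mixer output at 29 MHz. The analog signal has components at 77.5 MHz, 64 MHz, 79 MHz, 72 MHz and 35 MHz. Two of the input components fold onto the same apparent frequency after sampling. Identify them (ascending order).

35 MHz, 64 MHz

fs/2 = 14.5 MHz.
77.5 MHz mod fs = 19.5 MHz.
19.5 MHz > fs/2 = 14.5 MHz, folds to fs − 19.5 MHz = 9.5 MHz.
64 MHz mod fs = 6 MHz.
6 MHz ≤ fs/2 = 14.5 MHz, appears at 6 MHz.
79 MHz mod fs = 21 MHz.
21 MHz > fs/2 = 14.5 MHz, folds to fs − 21 MHz = 8 MHz.
72 MHz mod fs = 14 MHz.
14 MHz ≤ fs/2 = 14.5 MHz, appears at 14 MHz.
35 MHz mod fs = 6 MHz.
6 MHz ≤ fs/2 = 14.5 MHz, appears at 6 MHz.
35 MHz and 64 MHz both map to 6 MHz.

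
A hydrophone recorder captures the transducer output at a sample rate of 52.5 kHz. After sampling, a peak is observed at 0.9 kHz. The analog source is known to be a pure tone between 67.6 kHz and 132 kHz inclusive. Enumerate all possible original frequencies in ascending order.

Frequencies that alias to 0.9 kHz are k·fs ± 0.9 kHz for integer k ≥ 0.
k=0: 0.9 kHz.
k=1: 51.6 kHz, 53.4 kHz.
k=2: 104.1 kHz, 105.9 kHz.
k=3: 156.6 kHz, 158.4 kHz.
Within [67.6 kHz, 132 kHz]: 104.1 kHz, 105.9 kHz.

104.1 kHz, 105.9 kHz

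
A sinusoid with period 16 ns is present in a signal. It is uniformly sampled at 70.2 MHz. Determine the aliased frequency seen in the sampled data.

T = 16 ns → f = 1/T = 62.5 MHz.
62.5 MHz > fs/2 = 35.1 MHz, folds to fs − 62.5 MHz = 7.7 MHz.

7.7 MHz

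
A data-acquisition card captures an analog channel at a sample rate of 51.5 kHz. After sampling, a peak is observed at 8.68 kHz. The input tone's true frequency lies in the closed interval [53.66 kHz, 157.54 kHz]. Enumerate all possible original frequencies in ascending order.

60.18 kHz, 94.32 kHz, 111.68 kHz, 145.82 kHz

Frequencies that alias to 8.68 kHz are k·fs ± 8.68 kHz for integer k ≥ 0.
k=0: 8.68 kHz.
k=1: 42.82 kHz, 60.18 kHz.
k=2: 94.32 kHz, 111.68 kHz.
k=3: 145.82 kHz, 163.18 kHz.
k=4: 197.32 kHz, 214.68 kHz.
Within [53.66 kHz, 157.54 kHz]: 60.18 kHz, 94.32 kHz, 111.68 kHz, 145.82 kHz.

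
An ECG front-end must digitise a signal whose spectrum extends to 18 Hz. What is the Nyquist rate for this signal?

Nyquist rate = 2 × 18 Hz = 36 Hz.

36 Hz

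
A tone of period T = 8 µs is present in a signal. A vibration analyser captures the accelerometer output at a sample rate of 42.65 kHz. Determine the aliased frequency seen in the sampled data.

2.95 kHz

T = 8 µs → f = 1/T = 125 kHz.
125 kHz mod fs = 39.7 kHz.
39.7 kHz > fs/2 = 21.325 kHz, folds to fs − 39.7 kHz = 2.95 kHz.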